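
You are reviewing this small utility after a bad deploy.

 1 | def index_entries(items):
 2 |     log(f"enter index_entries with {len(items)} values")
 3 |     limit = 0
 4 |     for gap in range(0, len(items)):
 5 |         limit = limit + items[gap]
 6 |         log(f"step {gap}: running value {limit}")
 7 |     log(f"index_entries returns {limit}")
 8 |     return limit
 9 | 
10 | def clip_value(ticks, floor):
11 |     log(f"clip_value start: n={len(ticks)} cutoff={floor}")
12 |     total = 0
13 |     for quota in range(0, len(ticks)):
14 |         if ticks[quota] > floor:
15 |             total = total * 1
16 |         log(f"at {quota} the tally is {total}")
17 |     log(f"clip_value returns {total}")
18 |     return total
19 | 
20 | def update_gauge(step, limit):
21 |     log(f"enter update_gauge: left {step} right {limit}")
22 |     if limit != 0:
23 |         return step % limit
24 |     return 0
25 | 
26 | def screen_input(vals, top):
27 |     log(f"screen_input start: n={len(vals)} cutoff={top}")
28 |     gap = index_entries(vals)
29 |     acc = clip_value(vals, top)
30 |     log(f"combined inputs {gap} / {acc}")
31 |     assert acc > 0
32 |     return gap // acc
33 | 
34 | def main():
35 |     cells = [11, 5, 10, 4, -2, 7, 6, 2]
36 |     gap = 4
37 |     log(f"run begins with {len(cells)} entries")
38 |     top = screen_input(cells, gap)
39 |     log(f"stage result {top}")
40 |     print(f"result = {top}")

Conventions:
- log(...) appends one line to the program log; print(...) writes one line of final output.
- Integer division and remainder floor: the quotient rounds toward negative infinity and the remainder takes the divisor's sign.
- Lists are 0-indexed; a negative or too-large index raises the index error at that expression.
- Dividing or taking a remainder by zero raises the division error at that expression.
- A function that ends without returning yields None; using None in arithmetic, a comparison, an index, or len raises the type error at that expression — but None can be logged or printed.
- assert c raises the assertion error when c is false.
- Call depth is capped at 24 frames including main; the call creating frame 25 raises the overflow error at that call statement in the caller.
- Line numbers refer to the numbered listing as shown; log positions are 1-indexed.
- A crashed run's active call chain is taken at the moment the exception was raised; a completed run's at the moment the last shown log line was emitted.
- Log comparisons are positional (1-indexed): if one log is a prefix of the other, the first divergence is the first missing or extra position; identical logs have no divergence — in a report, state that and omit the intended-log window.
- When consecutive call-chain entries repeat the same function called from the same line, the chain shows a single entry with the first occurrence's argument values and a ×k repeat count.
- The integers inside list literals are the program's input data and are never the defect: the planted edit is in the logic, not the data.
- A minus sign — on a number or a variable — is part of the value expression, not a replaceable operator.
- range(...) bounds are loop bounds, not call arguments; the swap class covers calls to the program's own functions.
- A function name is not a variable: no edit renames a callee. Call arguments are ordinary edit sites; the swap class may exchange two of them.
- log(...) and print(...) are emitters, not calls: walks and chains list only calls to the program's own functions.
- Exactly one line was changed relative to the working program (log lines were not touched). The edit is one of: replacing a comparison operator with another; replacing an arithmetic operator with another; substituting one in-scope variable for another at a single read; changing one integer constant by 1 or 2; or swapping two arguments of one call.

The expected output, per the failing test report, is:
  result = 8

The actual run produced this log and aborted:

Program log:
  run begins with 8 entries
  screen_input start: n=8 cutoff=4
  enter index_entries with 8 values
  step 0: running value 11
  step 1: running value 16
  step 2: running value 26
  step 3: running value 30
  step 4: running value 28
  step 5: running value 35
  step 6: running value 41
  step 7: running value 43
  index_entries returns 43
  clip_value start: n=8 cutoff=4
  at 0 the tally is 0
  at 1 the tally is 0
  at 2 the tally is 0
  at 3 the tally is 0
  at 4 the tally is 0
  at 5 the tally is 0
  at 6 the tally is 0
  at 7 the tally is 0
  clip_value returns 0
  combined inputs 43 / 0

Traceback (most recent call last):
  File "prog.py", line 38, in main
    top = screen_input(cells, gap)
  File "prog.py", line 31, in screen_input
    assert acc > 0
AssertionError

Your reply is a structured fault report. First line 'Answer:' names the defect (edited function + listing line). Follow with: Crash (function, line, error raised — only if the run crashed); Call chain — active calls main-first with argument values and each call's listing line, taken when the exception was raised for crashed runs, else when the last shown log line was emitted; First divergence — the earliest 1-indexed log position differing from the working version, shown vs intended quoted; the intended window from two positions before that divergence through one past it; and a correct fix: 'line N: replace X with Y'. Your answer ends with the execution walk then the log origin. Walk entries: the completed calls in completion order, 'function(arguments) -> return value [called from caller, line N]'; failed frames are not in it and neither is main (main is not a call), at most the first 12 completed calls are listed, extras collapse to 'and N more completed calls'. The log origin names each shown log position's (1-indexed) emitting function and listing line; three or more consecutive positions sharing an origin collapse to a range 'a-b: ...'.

Answer: the defect is in clip_value at line 15.
The tell: Everything matches until log position 14, which reads 'at 0 the tally is 0' in place of 'at 0 the tally is 1'.
Crash: screen_input, line 31, AssertionError.
Call chain: main -> screen_input([11, 5, 10, 4, -2, 7, 6, 2], 4) (called at line 38).
First divergence: position 14 — the shown line 'at 0 the tally is 0' should read 'at 0 the tally is 1'.
Intended log window:
  12: index_entries returns 43
  13: clip_value start: n=8 cutoff=4
  14: at 0 the tally is 1
  15: at 1 the tally is 2
Execution walk:
  index_entries([11, 5, 10, 4, -2, 7, 6, 2]) -> 43  [called from screen_input, line 28]
  clip_value([11, 5, 10, 4, -2, 7, 6, 2], 4) -> 0  [called from screen_input, line 29]
Log line origins:
  1: logged in main at line 37
  2: logged in screen_input at line 27
  3: logged in index_entries at line 2
  4-11: logged in index_entries at line 6
  12: logged in index_entries at line 7
  13: logged in clip_value at line 11
  14-21: logged in clip_value at line 16
  22: logged in clip_value at line 17
  23: logged in screen_input at line 30
A correct fix: line 15: replace `*` with `+`.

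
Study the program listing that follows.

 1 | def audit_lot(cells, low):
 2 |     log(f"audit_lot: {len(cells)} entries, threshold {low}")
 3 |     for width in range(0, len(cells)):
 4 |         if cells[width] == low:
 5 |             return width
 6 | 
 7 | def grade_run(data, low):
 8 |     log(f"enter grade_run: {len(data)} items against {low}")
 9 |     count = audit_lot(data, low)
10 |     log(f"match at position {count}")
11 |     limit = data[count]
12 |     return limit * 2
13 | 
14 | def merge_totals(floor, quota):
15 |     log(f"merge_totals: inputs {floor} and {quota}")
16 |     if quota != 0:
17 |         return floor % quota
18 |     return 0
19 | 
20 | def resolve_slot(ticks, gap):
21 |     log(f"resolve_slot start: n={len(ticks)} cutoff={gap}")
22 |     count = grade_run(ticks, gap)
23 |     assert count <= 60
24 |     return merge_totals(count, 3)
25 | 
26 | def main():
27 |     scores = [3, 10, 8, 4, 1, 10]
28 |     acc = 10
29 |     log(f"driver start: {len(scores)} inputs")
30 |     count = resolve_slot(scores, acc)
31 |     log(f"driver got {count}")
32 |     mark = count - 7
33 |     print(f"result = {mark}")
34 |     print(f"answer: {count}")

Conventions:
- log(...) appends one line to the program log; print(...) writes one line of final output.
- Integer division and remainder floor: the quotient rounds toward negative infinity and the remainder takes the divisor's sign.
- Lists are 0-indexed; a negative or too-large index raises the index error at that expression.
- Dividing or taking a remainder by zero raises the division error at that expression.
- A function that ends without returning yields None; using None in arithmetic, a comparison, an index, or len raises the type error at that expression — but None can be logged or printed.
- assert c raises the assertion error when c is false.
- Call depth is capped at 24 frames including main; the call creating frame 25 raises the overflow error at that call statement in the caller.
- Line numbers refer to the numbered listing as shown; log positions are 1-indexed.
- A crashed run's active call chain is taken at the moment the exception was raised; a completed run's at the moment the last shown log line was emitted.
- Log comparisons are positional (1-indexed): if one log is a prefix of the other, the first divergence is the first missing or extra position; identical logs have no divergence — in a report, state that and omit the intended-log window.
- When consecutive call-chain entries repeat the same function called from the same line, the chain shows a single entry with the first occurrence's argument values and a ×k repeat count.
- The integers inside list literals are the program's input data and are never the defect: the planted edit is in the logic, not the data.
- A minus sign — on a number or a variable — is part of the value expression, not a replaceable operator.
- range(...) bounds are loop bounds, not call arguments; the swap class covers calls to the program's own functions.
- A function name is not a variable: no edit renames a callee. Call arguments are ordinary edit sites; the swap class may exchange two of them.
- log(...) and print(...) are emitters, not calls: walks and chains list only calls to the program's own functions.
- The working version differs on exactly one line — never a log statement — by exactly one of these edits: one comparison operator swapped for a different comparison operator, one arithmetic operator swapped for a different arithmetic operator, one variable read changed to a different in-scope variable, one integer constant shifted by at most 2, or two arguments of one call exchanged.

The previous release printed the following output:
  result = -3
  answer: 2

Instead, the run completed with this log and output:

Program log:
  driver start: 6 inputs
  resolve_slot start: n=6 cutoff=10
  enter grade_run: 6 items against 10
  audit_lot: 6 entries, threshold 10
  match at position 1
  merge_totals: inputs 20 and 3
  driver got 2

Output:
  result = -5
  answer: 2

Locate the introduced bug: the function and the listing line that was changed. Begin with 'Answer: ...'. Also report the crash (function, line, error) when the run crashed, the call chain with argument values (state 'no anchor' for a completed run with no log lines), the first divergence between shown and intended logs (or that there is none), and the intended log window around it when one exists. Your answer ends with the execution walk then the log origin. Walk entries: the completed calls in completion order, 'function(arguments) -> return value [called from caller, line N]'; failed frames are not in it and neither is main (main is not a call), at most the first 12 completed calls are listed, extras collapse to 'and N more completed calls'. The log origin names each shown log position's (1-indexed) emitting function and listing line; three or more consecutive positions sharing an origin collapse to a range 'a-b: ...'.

Answer: the defect is in main at line 32.
Core observation: Nothing in the log betrays the bug — only the output does.
Call chain: main.
First divergence: there is none — every log position agrees.
Execution walk:
  audit_lot([3, 10, 8, 4, 1, 10], 10) -> 1  [called from grade_run, line 9]
  grade_run([3, 10, 8, 4, 1, 10], 10) -> 20  [called from resolve_slot, line 22]
  merge_totals(20, 3) -> 2  [called from resolve_slot, line 24]
  resolve_slot([3, 10, 8, 4, 1, 10], 10) -> 2  [called from main, line 30]
Log origin:
  1: emitted by main (line 29)
  2: emitted by resolve_slot (line 21)
  3: emitted by grade_run (line 8)
  4: emitted by audit_lot (line 2)
  5: emitted by grade_run (line 10)
  6: emitted by merge_totals (line 15)
  7: emitted by main (line 31)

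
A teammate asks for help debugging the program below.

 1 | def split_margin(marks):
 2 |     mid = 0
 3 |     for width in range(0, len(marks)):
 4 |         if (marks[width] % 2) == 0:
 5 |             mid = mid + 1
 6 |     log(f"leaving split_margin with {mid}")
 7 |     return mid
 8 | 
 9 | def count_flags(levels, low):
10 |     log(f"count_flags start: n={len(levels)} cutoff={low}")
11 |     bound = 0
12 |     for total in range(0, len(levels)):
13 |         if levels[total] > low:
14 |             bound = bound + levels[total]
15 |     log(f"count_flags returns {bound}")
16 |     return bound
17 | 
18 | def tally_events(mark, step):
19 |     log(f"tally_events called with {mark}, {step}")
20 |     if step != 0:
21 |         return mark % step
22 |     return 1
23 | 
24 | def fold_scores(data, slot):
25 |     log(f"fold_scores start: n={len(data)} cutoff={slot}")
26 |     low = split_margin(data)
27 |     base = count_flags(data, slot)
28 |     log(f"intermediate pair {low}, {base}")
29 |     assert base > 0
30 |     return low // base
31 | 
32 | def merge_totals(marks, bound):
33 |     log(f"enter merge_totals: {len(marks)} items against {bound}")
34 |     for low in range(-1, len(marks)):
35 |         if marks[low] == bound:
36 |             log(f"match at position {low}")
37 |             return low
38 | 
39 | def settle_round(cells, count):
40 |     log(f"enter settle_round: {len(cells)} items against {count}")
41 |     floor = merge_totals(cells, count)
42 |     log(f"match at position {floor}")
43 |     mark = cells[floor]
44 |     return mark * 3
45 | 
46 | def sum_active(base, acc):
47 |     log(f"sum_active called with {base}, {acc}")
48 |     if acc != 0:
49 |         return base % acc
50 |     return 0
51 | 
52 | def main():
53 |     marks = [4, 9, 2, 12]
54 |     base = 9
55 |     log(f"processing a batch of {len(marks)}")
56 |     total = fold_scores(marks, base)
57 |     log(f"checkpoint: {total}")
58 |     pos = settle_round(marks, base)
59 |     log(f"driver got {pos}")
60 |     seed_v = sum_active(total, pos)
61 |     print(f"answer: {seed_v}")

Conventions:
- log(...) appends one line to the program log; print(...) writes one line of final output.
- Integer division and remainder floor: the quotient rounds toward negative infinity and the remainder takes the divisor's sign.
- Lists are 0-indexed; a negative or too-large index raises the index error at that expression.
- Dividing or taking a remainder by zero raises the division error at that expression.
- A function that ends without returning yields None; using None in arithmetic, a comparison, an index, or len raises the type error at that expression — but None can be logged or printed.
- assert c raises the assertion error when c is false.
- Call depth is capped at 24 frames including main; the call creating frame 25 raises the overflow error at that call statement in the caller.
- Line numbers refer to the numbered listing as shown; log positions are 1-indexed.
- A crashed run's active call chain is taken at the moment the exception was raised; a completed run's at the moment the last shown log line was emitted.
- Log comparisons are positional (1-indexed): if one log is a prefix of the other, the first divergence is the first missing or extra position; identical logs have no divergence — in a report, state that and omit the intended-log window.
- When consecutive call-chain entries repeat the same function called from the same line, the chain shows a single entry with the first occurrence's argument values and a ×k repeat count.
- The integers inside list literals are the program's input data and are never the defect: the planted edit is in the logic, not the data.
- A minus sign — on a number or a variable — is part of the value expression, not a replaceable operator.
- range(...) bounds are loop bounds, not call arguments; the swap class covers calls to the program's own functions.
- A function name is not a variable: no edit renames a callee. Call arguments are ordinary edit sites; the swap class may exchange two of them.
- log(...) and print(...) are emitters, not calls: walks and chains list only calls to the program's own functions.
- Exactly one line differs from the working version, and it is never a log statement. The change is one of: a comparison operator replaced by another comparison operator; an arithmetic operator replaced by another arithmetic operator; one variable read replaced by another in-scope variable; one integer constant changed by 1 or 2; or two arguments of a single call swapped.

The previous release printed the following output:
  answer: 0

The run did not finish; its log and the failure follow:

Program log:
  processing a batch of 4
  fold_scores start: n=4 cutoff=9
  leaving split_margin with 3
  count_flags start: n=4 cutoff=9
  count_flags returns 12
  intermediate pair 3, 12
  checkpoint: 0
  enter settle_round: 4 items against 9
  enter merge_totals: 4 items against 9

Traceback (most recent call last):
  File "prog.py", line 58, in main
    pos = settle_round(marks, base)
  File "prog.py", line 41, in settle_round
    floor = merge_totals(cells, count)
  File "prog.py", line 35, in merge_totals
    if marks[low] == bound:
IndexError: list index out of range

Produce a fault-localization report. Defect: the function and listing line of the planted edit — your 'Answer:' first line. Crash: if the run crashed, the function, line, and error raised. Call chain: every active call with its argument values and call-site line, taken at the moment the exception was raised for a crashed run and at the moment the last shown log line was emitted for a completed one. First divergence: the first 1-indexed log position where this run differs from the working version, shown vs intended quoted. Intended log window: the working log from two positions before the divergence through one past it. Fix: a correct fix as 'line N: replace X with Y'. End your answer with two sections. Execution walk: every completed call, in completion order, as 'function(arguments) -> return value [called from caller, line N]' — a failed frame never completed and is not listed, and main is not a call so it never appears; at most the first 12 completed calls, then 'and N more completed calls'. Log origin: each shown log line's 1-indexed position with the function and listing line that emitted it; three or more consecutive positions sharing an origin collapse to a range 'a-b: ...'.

Answer: the defect is in merge_totals at line 34.
Key observation: After 9 matching log lines the faulty run goes silent, while the working version continues with 'match at position 1'.
Crash: merge_totals, line 35, IndexError.
Call chain: main -> settle_round([4, 9, 2, 12], 9) (called at line 58) -> merge_totals([4, 9, 2, 12], 9) (called at line 41).
First divergence: position 10 (shown log ended at 9 lines; the working version continues: 'match at position 1').
Intended log window:
  8: enter settle_round: 4 items against 9
  9: enter merge_totals: 4 items against 9
  10: match at position 1
  11: match at position 1
Execution walk:
  split_margin([4, 9, 2, 12]) -> 3  [called from fold_scores, line 26]
  count_flags([4, 9, 2, 12], 9) -> 12  [called from fold_scores, line 27]
  fold_scores([4, 9, 2, 12], 9) -> 0  [called from main, line 56]
Log line origins:
  1: from main, line 55
  2: from fold_scores, line 25
  3: from split_margin, line 6
  4: from count_flags, line 10
  5: from count_flags, line 15
  6: from fold_scores, line 28
  7: from main, line 57
  8: from settle_round, line 40
  9: from merge_totals, line 33
A correct fix: line 34: replace `-1` with `0`.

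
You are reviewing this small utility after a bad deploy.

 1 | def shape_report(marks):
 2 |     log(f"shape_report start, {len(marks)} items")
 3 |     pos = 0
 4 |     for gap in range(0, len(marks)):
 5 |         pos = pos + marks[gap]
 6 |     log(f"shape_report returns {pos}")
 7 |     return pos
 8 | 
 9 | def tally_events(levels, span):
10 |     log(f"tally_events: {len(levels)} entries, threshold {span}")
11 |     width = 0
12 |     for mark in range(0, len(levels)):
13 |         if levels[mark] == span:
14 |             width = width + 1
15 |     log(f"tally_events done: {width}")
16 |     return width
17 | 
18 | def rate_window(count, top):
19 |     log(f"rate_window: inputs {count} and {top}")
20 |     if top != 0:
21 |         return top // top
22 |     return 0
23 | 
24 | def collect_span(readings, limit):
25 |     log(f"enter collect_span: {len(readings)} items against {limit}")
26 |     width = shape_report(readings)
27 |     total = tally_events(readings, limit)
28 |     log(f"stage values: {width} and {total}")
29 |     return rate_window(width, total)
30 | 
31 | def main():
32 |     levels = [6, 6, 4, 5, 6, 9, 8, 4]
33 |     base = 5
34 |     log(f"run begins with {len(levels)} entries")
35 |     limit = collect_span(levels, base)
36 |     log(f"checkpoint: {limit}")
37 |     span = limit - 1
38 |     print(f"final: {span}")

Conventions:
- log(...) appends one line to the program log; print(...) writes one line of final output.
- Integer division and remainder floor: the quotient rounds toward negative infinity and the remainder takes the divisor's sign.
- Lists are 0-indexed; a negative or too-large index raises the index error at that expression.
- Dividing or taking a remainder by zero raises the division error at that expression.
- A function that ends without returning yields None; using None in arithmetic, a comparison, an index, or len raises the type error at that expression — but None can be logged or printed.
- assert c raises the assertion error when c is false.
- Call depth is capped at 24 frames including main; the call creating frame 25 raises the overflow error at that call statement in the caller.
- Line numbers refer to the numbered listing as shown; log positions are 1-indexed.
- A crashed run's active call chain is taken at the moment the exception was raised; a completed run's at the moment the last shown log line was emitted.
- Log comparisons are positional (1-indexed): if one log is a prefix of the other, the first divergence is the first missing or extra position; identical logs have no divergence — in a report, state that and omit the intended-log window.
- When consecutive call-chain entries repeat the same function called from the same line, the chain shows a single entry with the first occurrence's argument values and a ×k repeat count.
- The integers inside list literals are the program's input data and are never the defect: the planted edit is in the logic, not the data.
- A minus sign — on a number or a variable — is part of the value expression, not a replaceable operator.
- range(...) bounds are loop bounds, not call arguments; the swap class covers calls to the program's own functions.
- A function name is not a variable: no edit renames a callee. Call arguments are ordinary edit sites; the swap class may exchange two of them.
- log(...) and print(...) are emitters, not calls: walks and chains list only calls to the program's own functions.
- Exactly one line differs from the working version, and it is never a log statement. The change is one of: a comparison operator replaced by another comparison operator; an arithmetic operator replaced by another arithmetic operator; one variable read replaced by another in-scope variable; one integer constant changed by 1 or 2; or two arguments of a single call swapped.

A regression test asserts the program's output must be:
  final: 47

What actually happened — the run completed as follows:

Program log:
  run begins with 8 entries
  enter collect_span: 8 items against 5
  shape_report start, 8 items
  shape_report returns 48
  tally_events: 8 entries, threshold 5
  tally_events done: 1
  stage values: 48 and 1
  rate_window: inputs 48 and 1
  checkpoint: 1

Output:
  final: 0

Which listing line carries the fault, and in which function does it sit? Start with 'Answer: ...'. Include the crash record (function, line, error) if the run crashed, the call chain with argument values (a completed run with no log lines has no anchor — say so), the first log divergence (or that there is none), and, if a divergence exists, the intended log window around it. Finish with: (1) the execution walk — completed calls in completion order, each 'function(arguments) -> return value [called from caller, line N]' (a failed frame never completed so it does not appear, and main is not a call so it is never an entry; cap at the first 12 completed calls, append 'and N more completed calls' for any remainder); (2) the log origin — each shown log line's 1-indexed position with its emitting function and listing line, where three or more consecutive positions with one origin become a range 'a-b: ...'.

Answer: the defect is in rate_window at line 21.
Key fact: The earliest visible damage is log position 9 — 'checkpoint: 1' rather than the intended 'checkpoint: 48'.
Call chain: main.
First divergence: position 9 — shown 'checkpoint: 1', intended 'checkpoint: 48'.
Intended log window:
  7: stage values: 48 and 1
  8: rate_window: inputs 48 and 1
  9: checkpoint: 48
Execution walk:
  shape_report([6, 6, 4, 5, 6, 9, 8, 4]) -> 48  [called from collect_span, line 26]
  tally_events([6, 6, 4, 5, 6, 9, 8, 4], 5) -> 1  [called from collect_span, line 27]
  rate_window(48, 1) -> 1  [called from collect_span, line 29]
  collect_span([6, 6, 4, 5, 6, 9, 8, 4], 5) -> 1  [called from main, line 35]
Log line origins:
  1: from main, line 34
  2: from collect_span, line 25
  3: from shape_report, line 2
  4: from shape_report, line 6
  5: from tally_events, line 10
  6: from tally_events, line 15
  7: from collect_span, line 28
  8: from rate_window, line 19
  9: from main, line 36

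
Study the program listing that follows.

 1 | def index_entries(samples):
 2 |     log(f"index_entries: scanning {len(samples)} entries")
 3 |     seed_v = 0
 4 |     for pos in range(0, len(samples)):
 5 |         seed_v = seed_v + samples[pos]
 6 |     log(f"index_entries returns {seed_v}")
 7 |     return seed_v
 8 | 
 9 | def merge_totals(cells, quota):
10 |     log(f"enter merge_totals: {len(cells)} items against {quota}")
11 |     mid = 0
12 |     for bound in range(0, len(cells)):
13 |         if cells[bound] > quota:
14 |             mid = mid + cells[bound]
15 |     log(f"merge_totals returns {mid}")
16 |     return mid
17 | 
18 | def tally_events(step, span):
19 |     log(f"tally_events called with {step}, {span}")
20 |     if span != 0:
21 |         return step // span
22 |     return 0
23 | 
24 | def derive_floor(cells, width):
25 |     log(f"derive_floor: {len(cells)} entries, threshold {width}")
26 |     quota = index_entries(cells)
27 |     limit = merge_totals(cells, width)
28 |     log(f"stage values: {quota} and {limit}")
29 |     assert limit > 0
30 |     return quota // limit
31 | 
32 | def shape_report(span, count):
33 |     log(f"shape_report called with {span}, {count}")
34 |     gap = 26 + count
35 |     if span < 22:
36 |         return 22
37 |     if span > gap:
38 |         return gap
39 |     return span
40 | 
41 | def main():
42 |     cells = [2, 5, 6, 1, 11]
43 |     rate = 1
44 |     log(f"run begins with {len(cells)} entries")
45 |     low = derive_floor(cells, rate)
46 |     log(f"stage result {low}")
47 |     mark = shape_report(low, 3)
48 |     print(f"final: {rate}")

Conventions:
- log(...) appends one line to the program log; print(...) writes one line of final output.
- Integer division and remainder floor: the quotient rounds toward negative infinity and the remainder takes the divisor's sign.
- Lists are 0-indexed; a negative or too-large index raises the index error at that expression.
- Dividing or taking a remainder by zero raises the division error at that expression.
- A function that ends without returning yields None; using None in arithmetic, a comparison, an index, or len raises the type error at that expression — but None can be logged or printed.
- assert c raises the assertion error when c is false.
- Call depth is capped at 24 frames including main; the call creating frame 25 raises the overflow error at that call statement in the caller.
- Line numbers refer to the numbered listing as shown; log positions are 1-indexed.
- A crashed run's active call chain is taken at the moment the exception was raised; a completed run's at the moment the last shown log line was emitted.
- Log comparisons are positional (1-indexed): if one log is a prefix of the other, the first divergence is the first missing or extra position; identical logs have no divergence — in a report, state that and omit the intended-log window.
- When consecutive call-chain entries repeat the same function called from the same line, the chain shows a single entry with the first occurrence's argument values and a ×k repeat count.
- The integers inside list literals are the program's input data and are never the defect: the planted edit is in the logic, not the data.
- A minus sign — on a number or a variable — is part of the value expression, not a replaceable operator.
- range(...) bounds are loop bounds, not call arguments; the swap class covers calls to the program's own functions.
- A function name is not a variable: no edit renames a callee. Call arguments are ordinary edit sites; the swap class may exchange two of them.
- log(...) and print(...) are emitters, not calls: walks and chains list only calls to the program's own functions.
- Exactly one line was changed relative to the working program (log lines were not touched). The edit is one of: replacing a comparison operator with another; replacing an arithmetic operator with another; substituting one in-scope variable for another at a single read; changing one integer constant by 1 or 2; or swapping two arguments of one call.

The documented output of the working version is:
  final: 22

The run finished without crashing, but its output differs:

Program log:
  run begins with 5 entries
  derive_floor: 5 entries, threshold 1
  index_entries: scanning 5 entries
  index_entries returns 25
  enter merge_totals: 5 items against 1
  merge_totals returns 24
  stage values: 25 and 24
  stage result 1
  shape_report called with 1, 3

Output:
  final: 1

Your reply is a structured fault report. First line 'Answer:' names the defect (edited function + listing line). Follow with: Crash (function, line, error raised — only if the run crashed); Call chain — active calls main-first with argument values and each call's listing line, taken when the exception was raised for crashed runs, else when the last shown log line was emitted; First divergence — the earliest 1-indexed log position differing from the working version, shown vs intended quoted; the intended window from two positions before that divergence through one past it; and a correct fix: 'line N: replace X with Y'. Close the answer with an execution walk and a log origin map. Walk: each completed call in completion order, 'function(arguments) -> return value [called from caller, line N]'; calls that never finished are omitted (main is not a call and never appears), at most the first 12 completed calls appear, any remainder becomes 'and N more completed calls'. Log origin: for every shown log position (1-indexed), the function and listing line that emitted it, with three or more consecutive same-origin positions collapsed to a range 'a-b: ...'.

Answer: the defect is in main at line 48.
Key observation: The logs agree in full; only the final output differs.
Call chain: main -> shape_report(1, 3) (called at line 47).
First divergence: there is none — every log position agrees.
Execution walk:
  index_entries([2, 5, 6, 1, 11]) -> 25  [called from derive_floor, line 26]
  merge_totals([2, 5, 6, 1, 11], 1) -> 24  [called from derive_floor, line 27]
  derive_floor([2, 5, 6, 1, 11], 1) -> 1  [called from main, line 45]
  shape_report(1, 3) -> 22  [called from main, line 47]
Origin of each log line:
  1: from main, line 44
  2: from derive_floor, line 25
  3: from index_entries, line 2
  4: from index_entries, line 6
  5: from merge_totals, line 10
  6: from merge_totals, line 15
  7: from derive_floor, line 28
  8: from main, line 46
  9: from shape_report, line 33
A correct fix: line 48: replace `rate` with `mark`.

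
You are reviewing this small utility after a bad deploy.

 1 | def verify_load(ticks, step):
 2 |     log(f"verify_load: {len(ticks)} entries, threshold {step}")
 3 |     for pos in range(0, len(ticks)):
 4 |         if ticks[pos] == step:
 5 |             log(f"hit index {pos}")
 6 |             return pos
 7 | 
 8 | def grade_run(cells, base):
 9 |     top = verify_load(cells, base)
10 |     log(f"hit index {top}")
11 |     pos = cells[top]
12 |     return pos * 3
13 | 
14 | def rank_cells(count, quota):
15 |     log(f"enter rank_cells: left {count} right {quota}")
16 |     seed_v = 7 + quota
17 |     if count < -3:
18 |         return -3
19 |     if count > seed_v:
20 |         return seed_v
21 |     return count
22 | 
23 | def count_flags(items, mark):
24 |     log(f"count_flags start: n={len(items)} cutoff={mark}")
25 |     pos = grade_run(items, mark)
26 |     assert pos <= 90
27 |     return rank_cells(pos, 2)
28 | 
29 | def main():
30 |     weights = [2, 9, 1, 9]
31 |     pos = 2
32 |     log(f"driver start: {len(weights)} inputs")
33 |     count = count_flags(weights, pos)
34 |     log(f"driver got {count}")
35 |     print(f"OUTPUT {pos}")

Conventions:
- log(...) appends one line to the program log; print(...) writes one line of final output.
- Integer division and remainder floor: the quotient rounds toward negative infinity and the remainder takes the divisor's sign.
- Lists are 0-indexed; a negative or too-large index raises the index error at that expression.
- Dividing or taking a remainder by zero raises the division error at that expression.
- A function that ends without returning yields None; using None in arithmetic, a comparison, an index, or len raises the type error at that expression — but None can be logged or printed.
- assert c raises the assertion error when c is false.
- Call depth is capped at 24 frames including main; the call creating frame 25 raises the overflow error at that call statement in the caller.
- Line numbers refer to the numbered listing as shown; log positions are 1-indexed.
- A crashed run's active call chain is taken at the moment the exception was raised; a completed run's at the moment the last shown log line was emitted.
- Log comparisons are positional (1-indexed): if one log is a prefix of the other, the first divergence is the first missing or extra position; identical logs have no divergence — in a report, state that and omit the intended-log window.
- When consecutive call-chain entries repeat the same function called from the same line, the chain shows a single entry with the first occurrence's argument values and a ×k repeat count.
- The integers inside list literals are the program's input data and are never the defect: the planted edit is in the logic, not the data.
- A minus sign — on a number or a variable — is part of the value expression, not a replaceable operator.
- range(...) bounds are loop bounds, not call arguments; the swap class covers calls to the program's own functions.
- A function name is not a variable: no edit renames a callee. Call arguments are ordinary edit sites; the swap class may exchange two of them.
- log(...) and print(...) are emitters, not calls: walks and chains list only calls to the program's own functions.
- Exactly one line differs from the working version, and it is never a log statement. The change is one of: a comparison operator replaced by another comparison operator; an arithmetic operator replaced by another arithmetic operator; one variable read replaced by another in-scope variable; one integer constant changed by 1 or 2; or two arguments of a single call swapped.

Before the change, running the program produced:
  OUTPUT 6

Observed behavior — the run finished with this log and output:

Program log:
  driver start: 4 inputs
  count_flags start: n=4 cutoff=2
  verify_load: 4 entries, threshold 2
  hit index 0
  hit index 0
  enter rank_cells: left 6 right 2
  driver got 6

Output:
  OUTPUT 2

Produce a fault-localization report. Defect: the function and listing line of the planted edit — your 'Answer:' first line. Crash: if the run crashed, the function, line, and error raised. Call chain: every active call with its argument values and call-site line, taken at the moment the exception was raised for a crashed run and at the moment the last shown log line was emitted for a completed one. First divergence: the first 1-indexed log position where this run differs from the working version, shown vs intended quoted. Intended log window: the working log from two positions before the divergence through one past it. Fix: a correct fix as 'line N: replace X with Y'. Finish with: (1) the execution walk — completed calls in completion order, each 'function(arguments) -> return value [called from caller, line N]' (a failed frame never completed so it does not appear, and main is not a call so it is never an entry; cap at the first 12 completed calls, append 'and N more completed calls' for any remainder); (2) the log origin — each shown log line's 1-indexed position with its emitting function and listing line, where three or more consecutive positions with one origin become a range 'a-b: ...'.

Answer: the defect is in main at line 35.
Core observation: The logs agree in full; only the final output differs.
Call chain: main.
First divergence: none (the log streams are identical).
Execution walk:
  verify_load([2, 9, 1, 9], 2) -> 0  [called from grade_run, line 9]
  grade_run([2, 9, 1, 9], 2) -> 6  [called from count_flags, line 25]
  rank_cells(6, 2) -> 6  [called from count_flags, line 27]
  count_flags([2, 9, 1, 9], 2) -> 6  [called from main, line 33]
Log origin:
  1: logged in main at line 32
  2: logged in count_flags at line 24
  3: logged in verify_load at line 2
  4: logged in verify_load at line 5
  5: logged in grade_run at line 10
  6: logged in rank_cells at line 15
  7: logged in main at line 34
A correct fix: line 35: replace `pos` with `count`.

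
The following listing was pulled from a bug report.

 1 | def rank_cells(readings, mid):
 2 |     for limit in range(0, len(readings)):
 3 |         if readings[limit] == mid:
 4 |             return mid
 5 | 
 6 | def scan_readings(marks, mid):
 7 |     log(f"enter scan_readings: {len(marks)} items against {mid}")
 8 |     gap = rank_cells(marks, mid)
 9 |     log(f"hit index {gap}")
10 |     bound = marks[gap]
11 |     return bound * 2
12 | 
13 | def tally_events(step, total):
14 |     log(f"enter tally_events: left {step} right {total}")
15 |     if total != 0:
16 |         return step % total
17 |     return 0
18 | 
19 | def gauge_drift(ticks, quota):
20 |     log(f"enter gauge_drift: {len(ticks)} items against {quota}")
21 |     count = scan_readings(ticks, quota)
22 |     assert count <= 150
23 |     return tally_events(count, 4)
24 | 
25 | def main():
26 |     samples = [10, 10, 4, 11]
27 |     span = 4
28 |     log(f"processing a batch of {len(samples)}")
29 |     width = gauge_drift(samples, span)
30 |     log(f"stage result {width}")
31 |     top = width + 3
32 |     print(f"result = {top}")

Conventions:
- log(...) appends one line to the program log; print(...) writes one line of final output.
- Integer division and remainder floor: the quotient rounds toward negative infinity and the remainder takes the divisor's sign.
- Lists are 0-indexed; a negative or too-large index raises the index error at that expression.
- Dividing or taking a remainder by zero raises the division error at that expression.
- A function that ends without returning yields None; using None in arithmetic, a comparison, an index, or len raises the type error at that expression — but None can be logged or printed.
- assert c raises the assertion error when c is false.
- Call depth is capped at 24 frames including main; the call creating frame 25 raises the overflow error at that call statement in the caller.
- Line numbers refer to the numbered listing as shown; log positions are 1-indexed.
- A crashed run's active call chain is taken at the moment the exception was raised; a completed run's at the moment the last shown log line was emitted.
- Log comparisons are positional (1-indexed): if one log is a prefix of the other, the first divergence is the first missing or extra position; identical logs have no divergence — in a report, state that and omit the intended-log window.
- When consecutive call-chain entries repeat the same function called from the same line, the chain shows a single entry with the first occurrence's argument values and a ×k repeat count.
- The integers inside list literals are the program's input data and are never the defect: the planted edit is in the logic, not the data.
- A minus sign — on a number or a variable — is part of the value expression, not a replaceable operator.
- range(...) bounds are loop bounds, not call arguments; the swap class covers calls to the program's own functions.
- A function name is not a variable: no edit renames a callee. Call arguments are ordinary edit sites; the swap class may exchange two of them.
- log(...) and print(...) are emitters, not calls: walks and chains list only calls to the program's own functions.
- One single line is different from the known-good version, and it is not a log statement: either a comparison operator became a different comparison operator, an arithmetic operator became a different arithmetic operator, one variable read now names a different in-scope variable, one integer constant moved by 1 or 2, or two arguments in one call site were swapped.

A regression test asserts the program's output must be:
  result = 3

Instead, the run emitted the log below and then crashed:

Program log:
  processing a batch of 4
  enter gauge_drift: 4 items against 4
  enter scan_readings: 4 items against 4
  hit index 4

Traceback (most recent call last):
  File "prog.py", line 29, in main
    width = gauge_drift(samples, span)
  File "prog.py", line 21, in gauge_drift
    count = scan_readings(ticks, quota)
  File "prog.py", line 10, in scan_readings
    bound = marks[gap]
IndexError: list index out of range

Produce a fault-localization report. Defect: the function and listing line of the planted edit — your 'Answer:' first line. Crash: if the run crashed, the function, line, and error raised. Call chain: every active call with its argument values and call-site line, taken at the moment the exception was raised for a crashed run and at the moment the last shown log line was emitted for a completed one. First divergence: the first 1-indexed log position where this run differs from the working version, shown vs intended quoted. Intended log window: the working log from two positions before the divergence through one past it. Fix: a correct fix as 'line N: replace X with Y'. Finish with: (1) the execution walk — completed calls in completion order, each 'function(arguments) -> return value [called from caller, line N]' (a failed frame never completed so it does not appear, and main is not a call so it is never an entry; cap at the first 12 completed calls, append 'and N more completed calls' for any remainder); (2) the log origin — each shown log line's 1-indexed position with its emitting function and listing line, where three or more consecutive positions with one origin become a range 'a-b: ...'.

Answer: the defect is in rank_cells at line 4.
Key fact: Position 4 is the first bad log line: 'hit index 4' should read 'hit index 2'.
Crash: scan_readings, line 10, IndexError.
Call chain: main -> gauge_drift([10, 10, 4, 11], 4) (called at line 29) -> scan_readings([10, 10, 4, 11], 4) (called at line 21).
First divergence: position 4 — the shown line 'hit index 4' should read 'hit index 2'.
Intended log window:
  2: enter gauge_drift: 4 items against 4
  3: enter scan_readings: 4 items against 4
  4: hit index 2
  5: enter tally_events: left 8 right 4
Execution walk:
  rank_cells([10, 10, 4, 11], 4) -> 4  [called from scan_readings, line 8]
Log origins:
  1: emitted by main (line 28)
  2: emitted by gauge_drift (line 20)
  3: emitted by scan_readings (line 7)
  4: emitted by scan_readings (line 9)
A correct fix: line 4: replace `mid` with `limit`.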